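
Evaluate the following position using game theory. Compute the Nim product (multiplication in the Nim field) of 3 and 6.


Nim multiplication is bilinear over XOR: (u XOR v) * w = (u*w) XOR (v*w).
So we split each operand into its bit components and XOR the pairwise Nim products.
3 = 1 + 2 (as XOR of powers of 2).
6 = 2 + 4 (as XOR of powers of 2).
Using the standard Nim-product table on single bits:
  2*2 = 3,   2*4 = 8,   2*8 = 12,
  4*4 = 6,   4*8 = 11,  8*8 = 13,
and  1*x = x (identity), k*l = l*k (commutative).
Pairwise Nim products:
  1 * 2 = 2
  1 * 4 = 4
  2 * 2 = 3
  2 * 4 = 8
XOR them: 2 XOR 4 XOR 3 XOR 8 = 13.
Result: 3 * 6 = 13 (in Nim).

13


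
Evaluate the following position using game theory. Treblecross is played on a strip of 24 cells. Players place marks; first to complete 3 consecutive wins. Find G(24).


Treblecross: place X on empty cells; 3-in-a-row wins.
Playing within two cells of an existing X lets the opponent win at once, so sensible play treats the cells i-2..i+2 around each X as dead. The player left with no safe cell loses, so this is a normal-play take-away game on strips of safe cells.
Placing X at cell i (0-indexed) of a strip of k safe cells leaves independent strips of sizes max(0, i-2) and max(0, k-i-3). Hence G(k) = mex{ G(max(0,i-2)) XOR G(max(0,k-i-3)) : 0 <= i < k }, with G(0) = 0.
G(1): splits (0,0):0^0=0 -> mex({0}) = 1
G(2): splits (0,0):0^0=0 -> mex({0}) = 1
G(3): splits (0,0):0^0=0 -> mex({0}) = 1
G(4): splits (0,1):0^1=1 (0,0):0^0=0 -> mex({0, 1}) = 2
G(5): splits (0,2):0^1=1 (0,1):0^1=1 (0,0):0^0=0 -> mex({0, 1}) = 2
G(6) = mex({1}) = 0
G(7) = mex({0, 1, 2}) = 3
G(8) = mex({0, 1, 2}) = 3
G(9) = mex({0, 2}) = 1
G(10) = mex({0, 2, 3}) = 1
G(11) = mex({0, 3}) = 1
G(12) = mex({1, 3}) = 0
G(13) = mex({0, 1, 2, 3}) = 4
G(14) = mex({0, 1, 2}) = 3
G(15) = mex({0, 1, 2}) = 3
G(16) = mex({0, 1, 2, 4}) = 3
G(17) = mex({0, 1, 3, 4}) = 2
G(18) = mex({0, 1, 3, 4}) = 2
G(19) = mex({0, 1, 3, 5}) = 2
G(20) = mex({0, 1, 2, 3, 5}) = 4
G(21) = mex({0, 1, 2, 3, 5}) = 4
G(22) = mex({1, 2, 6}) = 0
G(23) = mex({0, 1, 2, 3, 4, 6}) = 5
G(24) = mex({0, 1, 2, 3, 4}) = 5
Therefore G(24) = 5.

5


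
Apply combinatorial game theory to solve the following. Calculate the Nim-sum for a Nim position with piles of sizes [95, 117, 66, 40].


We need the XOR (exclusive or) of all pile sizes.
After XOR-ing pile 1 (size 95): 0 XOR 95 = 95
After XOR-ing pile 2 (size 117): 95 XOR 117 = 42
After XOR-ing pile 3 (size 66): 42 XOR 66 = 104
After XOR-ing pile 4 (size 40): 104 XOR 40 = 64
The Nim-value of this position is 64.

64


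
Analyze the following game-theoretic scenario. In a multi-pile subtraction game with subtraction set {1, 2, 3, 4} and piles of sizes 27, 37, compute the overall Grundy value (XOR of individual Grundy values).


Subtraction set: {1, 2, 3, 4}
For this subtraction set, G(n) = n mod 5 (period = max + 1 = 5).
Pile 1 (size 27): G(27) = 27 mod 5 = 2
Pile 2 (size 37): G(37) = 37 mod 5 = 2
Total Grundy value = XOR of all: 2 XOR 2 = 0

0


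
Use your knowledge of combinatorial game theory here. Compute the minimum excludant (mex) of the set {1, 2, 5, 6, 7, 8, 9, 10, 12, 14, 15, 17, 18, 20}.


Set = {1, 2, 5, 6, 7, 8, 9, 10, 12, 14, 15, 17, 18, 20}
0 is NOT in the set. This is the mex.
mex = 0

0


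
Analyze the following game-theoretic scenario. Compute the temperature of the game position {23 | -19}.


The game is {23 | -19}, a switch {a | b} with numbers a > b.
Cooling {a | b} by t gives {a - t | b + t}, which stops being hot when a - t = b + t, i.e. at t = (a - b)/2. So the temperature of a switch is (a - b)/2.
Temperature = (Left option - Right option) / 2
= (23 - (-19)) / 2
= 42 / 2
= 21

21


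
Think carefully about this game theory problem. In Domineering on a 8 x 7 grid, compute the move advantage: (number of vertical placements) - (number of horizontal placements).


Board is 8 x 7 (rows x cols).
Left (vertical) placements: (rows-1) * cols = 7 * 7 = 49
Right (horizontal) placements: rows * (cols-1) = 8 * 6 = 48
Advantage = Left - Right = 49 - 48 = 1

1


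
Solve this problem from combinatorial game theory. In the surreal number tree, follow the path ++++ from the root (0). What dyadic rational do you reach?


Sign expansion: ++++
Rule: track bounds (lo, hi), initially (-inf, +inf). On '+', the current value becomes lo and we move to the simplest number in (value, hi): value + 1 if hi = +inf, otherwise the midpoint (value + hi)/2. On '-', the current value becomes hi and we move to value - 1 if lo = -inf, otherwise the midpoint (lo + value)/2.
Start at 0.
Step 1: sign = +, move right. Bounds: (0, +inf). Value = 1
Step 2: sign = +, move right. Bounds: (1, +inf). Value = 2
Step 3: sign = +, move right. Bounds: (2, +inf). Value = 3
Step 4: sign = +, move right. Bounds: (3, +inf). Value = 4
The surreal number with sign expansion ++++ is 4.

4


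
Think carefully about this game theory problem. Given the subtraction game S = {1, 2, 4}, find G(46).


The subtraction set is S = {1, 2, 4}.
G(k) = mex{ G(k - s) : s in S, s <= k }. We compute iteratively: G(0) = 0.
G(1) = mex({0}) = 1
G(2) = mex({0, 1}) = 2
G(3) = mex({1, 2}) = 0
G(4) = mex({0, 2}) = 1
G(5) = mex({0, 1}) = 2
G(6) = mex({1, 2}) = 0
Observe that G(3)..G(6) = 0, 1, 2, 0 repeats G(0)..G(3) = 0, 1, 2, 0.
For k >= max(S) = 4, G(k) is determined by the previous 4 values G(k-4)..G(k-1); a window of 4 consecutive values has recurred shifted by 3, so by induction G(k + 3) = G(k) for all k >= 0: the sequence is periodic from the start with period 3.
One period: G(0..2) = 0, 1, 2.
46 mod 3 = 1, so G(46) = G(1) = 1.

1


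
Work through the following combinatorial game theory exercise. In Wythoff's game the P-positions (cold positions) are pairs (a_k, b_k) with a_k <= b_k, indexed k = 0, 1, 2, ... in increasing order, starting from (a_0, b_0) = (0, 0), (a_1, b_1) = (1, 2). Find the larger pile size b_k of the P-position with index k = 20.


By Wythoff's theorem, a_k = floor(k * phi) and b_k = floor(k * phi^2) = a_k + k, where phi = (1 + sqrt(5))/2 is the golden ratio.
phi = (1 + sqrt(5))/2 = 1.618034
phi^2 = phi + 1 = 2.618034
k = 20
k * phi^2 = 20 * 2.618034 = 52.360680
b_20 = floor(k * phi^2) = 52 (check: a_20 + k = 32 + 20 = 52)

52


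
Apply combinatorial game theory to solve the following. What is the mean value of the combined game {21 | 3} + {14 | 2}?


G1 = {21 | 3}, G2 = {14 | 2}
Each is a switch {a | b} with numbers a > b; its mean value is (a + b)/2, and mean value is additive over game sums: m(G1 + G2) = m(G1) + m(G2).
Mean of G1 = (21 + (3))/2 = 24/2 = 12
Mean of G2 = (14 + (2))/2 = 16/2 = 8
Mean of G1 + G2 = 12 + 8 = 20

20


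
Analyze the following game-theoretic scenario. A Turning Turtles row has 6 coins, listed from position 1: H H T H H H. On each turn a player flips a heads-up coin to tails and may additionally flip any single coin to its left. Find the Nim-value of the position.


Coins: H H T H H H
Key fact: a single head at position k behaves exactly like a Nim heap of size k (turning it to T and optionally flipping a coin at j < k corresponds to moving the heap from k to j, or to 0), and heads combine as a disjunctive sum (two heads at the same place would cancel, matching j XOR j = 0). So the Nim-value is the XOR of the 1-indexed positions of the heads.
Face-up positions (1-indexed): [1, 2, 4, 5, 6]
XOR 0 with 1: 0 XOR 1 = 1
XOR 1 with 2: 1 XOR 2 = 3
XOR 3 with 4: 3 XOR 4 = 7
XOR 7 with 5: 7 XOR 5 = 2
XOR 2 with 6: 2 XOR 6 = 4
Nim-value = 4

4


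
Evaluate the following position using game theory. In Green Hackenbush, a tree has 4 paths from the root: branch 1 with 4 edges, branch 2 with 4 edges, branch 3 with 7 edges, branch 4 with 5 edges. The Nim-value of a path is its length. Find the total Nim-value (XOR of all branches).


The tree has 4 branches from the ground vertex.
In Green Hackenbush, the Nim-value of a simple path of length k is k.
Branch 1: length 4, Nim-value = 4
Branch 2: length 4, Nim-value = 4
Branch 3: length 7, Nim-value = 7
Branch 4: length 5, Nim-value = 5
Total Nim-value = XOR of all branch values:
0 XOR 4 = 4
4 XOR 4 = 0
0 XOR 7 = 7
7 XOR 5 = 2
Nim-value of the tree = 2

2


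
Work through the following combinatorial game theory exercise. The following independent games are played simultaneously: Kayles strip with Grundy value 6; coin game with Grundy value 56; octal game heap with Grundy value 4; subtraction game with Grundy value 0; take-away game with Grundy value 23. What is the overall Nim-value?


By the Sprague-Grundy theorem, the Grundy value of a sum of games is the XOR of individual Grundy values.
Kayles strip: Grundy value = 6. Running XOR: 0 XOR 6 = 6
coin game: Grundy value = 56. Running XOR: 6 XOR 56 = 62
octal game heap: Grundy value = 4. Running XOR: 62 XOR 4 = 58
subtraction game: Grundy value = 0. Running XOR: 58 XOR 0 = 58
take-away game: Grundy value = 23. Running XOR: 58 XOR 23 = 45
The combined Grundy value is 45.

45


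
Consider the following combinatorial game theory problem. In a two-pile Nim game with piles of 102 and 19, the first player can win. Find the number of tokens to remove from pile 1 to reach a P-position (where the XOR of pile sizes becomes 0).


Piles: 102 and 19
Current XOR: 102 XOR 19 = 117 (non-zero, so this is an N-position).
To make the XOR zero, we need to find a move that balances the piles.
For pile 1 (size 102): target = 102 XOR 117 = 19
We reduce pile 1 from 102 to 19.
Tokens removed: 102 - 19 = 83
Verification: 19 XOR 19 = 0

83


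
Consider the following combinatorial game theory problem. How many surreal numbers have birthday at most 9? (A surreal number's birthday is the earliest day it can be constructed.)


Day 0: {|} = 0 is born. Count = 1.
Day n: the number of surreal numbers born by day n is 2^(n+1) - 1.
By day 0: 2^1 - 1 = 1
By day 1: 2^2 - 1 = 3
By day 2: 2^3 - 1 = 7
By day 3: 2^4 - 1 = 15
By day 4: 2^5 - 1 = 31
By day 5: 2^6 - 1 = 63
By day 6: 2^7 - 1 = 127
By day 7: 2^8 - 1 = 255
By day 8: 2^9 - 1 = 511
By day 9: 2^10 - 1 = 1023
By day 9: 1023 surreal numbers.

1023


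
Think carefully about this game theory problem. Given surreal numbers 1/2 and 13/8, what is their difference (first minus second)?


x = 1/2, y = 13/8
Converting to common denominator: 8
x = 4/8, y = 13/8
x - y = 1/2 - 13/8 = -9/8

-9/8


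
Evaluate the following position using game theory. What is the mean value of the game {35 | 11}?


Game = {35 | 11}, a switch {a | b} with numbers a > b.
Its thermograph has left wall a - t and right wall b + t, which meet at t = (a - b)/2, where both equal (a + b)/2. So the mast (mean value) is at (a + b)/2.
Mean = (35 + (11))/2 = 46/2 = 23

23


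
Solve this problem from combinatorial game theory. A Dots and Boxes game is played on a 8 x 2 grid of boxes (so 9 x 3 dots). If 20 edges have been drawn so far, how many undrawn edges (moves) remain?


Grid: 8 x 2 boxes, i.e. 9 rows and 3 columns of dots.
Horizontal edges: (rows + 1) * cols = 9 * 2 = 18
Vertical edges: rows * (cols + 1) = 8 * 3 = 24
Total edges: 18 + 24 = 42
Edges drawn: 20
Remaining: 42 - 20 = 22

22


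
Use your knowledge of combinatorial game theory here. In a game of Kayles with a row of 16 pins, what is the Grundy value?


Kayles: a move removes 1 or 2 adjacent pins from a contiguous row.
Removing pins from a row of k leaves two independent rows (a, b) with a + b = k - 1 (one pin) or a + b = k - 2 (two pins); an end removal gives a = 0.
By Sprague-Grundy, G(k) = mex{ G(a) XOR G(b) } over all these splits. G(0) = 0.
G(1): splits (0,0):0^0=0 -> mex({0}) = 1
G(2): splits (0,1):0^1=1 (0,0):0^0=0 -> mex({0, 1}) = 2
G(3): splits (0,2):0^2=2 (1,1):1^1=0 (0,1):0^1=1 -> mex({0, 1, 2}) = 3
G(4): splits (0,3):0^3=3 (1,2):1^2=3 (0,2):0^2=2 (1,1):1^1=0 -> mex({0, 2, 3}) = 1
G(5): splits (0,4):0^1=1 (1,3):1^3=2 (2,2):2^2=0 (0,3):0^3=3 (1,2):1^2=3 -> mex({0, 1, 2, 3}) = 4
G(6) = mex({0, 1, 2, 4}) = 3
G(7) = mex({0, 1, 3, 4, 5}) = 2
G(8) = mex({0, 2, 3, 5, 6}) = 1
G(9) = mex({0, 1, 2, 3, 6, 7}) = 4
G(10) = mex({0, 1, 3, 4, 5, 7}) = 2
G(11) = mex({0, 1, 2, 3, 4, 5}) = 6
G(12) = mex({0, 1, 2, 3, 5, 6, 7}) = 4
G(13) = mex({0, 2, 3, 4, 6, 7}) = 1
G(14) = mex({0, 1, 4, 5, 6, 7}) = 2
G(15) = mex({0, 1, 2, 3, 4, 5, 6}) = 7
G(16) = mex({0, 2, 3, 5, 6, 7}) = 1
Therefore G(16) = 1.

1


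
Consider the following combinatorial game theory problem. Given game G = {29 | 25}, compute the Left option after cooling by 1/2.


Original game: {29 | 25} (a switch {a | b} with a > b).
Cooling by t (for t below the temperature (a - b)/2 = 2) taxes each move by t: {a | b} cooled by t is {a - t | b + t}.
Cooling amount: t = 1/2
Cooled Left option: 29 - 1/2 = 57/2
Cooled Right option: 25 + 1/2 = 51/2
Cooled game: {57/2 | 51/2}
Left option = 57/2

57/2


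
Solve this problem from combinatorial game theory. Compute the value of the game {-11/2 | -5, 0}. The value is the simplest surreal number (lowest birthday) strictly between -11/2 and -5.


Left options: {-11/2}, max = -11/2
Right options: {-5, 0}, min = -5
All options are numbers and max(Left) < min(Right), so by the simplicity theorem the value is the simplest (earliest-born) number strictly between -11/2 and -5.
No integer lies strictly between -11/2 and -5, so the value is the dyadic rational m/2^k in the interval with the smallest k (then m odd); search k = 1, 2, ...:
Denominator 2: no odd multiple of 1/2 lies strictly between -11/2 and -5.
Denominator 4: -21/4 lies strictly between -11/2 and -5 -- found.
The simplest number in the interval is -21/4.
Game value = -21/4

-21/4


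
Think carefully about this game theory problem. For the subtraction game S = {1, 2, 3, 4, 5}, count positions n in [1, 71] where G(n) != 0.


Subtraction set S = {1, 2, 3, 4, 5}, so G(n) = n mod 6.
G(n) = 0 when n is a multiple of 6.
Multiples of 6 in [1, 71]: 11
N-positions (nonzero Grundy) = 71 - 11 = 60

60


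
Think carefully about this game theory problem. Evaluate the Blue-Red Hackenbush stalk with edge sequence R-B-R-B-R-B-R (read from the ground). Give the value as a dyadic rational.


Edges (from ground): R-B-R-B-R-B-R
By Berlekamp's sign-expansion rule, a Blue-Red Hackenbush stalk has the value of the surreal number whose sign sequence is the edge sequence with B -> + and R -> -.
Sign sequence: -+-+-+-
Trace the sign expansion in the surreal number tree, starting from 0:
Edge 1: R (sign -) -> bounds (-inf, 0), value = -1
Edge 2: B (sign +) -> bounds (-1, 0), value = -1/2
Edge 3: R (sign -) -> bounds (-1, -1/2), value = -3/4
Edge 4: B (sign +) -> bounds (-3/4, -1/2), value = -5/8
Edge 5: R (sign -) -> bounds (-3/4, -5/8), value = -11/16
Edge 6: B (sign +) -> bounds (-11/16, -5/8), value = -21/32
Edge 7: R (sign -) -> bounds (-11/16, -21/32), value = -43/64
Game value = -43/64

-43/64


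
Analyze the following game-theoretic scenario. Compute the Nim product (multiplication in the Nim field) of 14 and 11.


Nim multiplication is bilinear over XOR: (u XOR v) * w = (u*w) XOR (v*w).
So we split each operand into its bit components and XOR the pairwise Nim products.
14 = 2 + 4 + 8 (as XOR of powers of 2).
11 = 1 + 2 + 8 (as XOR of powers of 2).
Using the standard Nim-product table on single bits:
  2*2 = 3,   2*4 = 8,   2*8 = 12,
  4*4 = 6,   4*8 = 11,  8*8 = 13,
and  1*x = x (identity), k*l = l*k (commutative).
Pairwise Nim products:
  2 * 1 = 2
  2 * 2 = 3
  2 * 8 = 12
  4 * 1 = 4
  4 * 2 = 8
  4 * 8 = 11
  8 * 1 = 8
  8 * 2 = 12
  8 * 8 = 13
XOR them: 2 XOR 3 XOR 12 XOR 4 XOR 8 XOR 11 XOR 8 XOR 12 XOR 13 = 3.
Result: 14 * 11 = 3 (in Nim).

3


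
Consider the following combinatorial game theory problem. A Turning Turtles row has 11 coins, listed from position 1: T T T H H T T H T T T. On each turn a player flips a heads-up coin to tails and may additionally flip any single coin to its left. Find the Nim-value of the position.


Coins: T T T H H T T H T T T
Key fact: a single head at position k behaves exactly like a Nim heap of size k (turning it to T and optionally flipping a coin at j < k corresponds to moving the heap from k to j, or to 0), and heads combine as a disjunctive sum (two heads at the same place would cancel, matching j XOR j = 0). So the Nim-value is the XOR of the 1-indexed positions of the heads.
Face-up positions (1-indexed): [4, 5, 8]
XOR 0 with 4: 0 XOR 4 = 4
XOR 4 with 5: 4 XOR 5 = 1
XOR 1 with 8: 1 XOR 8 = 9
Nim-value = 9

9


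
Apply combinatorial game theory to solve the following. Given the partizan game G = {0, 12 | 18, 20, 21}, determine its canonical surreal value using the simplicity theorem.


Left options: {0, 12}, max = 12
Right options: {18, 20, 21}, min = 18
All options are numbers and max(Left) < min(Right), so by the simplicity theorem the value is the simplest (earliest-born) number strictly between 12 and 18.
Integers 13 through 17 all lie strictly between 12 and 18.
Among integers, the simplest (lowest birthday = smallest |n|; 0 is born on day 0, +-n on day n) is 13.
No non-integer in the interval can be simpler: if x is a non-integer in the interval, then floor(x) or ceil(x) also lies in the interval (the interval contains an integer), and both are proper prefixes of x's sign expansion, i.e. born earlier. So the game value is 13.
Game value = 13

13


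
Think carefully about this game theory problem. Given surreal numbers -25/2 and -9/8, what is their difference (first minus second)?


x = -25/2, y = -9/8
Converting to common denominator: 8
x = -100/8, y = -9/8
x - y = -25/2 - -9/8 = -91/8

-91/8


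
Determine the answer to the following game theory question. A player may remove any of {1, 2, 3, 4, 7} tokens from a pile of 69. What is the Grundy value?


The subtraction set is S = {1, 2, 3, 4, 7}.
G(k) = mex{ G(k - s) : s in S, s <= k }. We compute iteratively: G(0) = 0.
G(1) = mex({0}) = 1
G(2) = mex({0, 1}) = 2
G(3) = mex({0, 1, 2}) = 3
G(4) = mex({0, 1, 2, 3}) = 4
G(5) = mex({1, 2, 3, 4}) = 0
G(6) = mex({0, 2, 3, 4}) = 1
G(7) = mex({0, 1, 3, 4}) = 2
G(8) = mex({0, 1, 2, 4}) = 3
G(9) = mex({0, 1, 2, 3}) = 4
G(10) = mex({1, 2, 3, 4}) = 0
G(11) = mex({0, 2, 3, 4}) = 1
Observe that G(5)..G(11) = 0, 1, 2, 3, 4, 0, 1 repeats G(0)..G(6) = 0, 1, 2, 3, 4, 0, 1.
For k >= max(S) = 7, G(k) is determined by the previous 7 values G(k-7)..G(k-1); a window of 7 consecutive values has recurred shifted by 5, so by induction G(k + 5) = G(k) for all k >= 0: the sequence is periodic from the start with period 5.
One period: G(0..4) = 0, 1, 2, 3, 4.
69 mod 5 = 4, so G(69) = G(4) = 4.

4


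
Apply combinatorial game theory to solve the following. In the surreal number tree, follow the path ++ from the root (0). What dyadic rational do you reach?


Sign expansion: ++
Rule: track bounds (lo, hi), initially (-inf, +inf). On '+', the current value becomes lo and we move to the simplest number in (value, hi): value + 1 if hi = +inf, otherwise the midpoint (value + hi)/2. On '-', the current value becomes hi and we move to value - 1 if lo = -inf, otherwise the midpoint (lo + value)/2.
Start at 0.
Step 1: sign = +, move right. Bounds: (0, +inf). Value = 1
Step 2: sign = +, move right. Bounds: (1, +inf). Value = 2
The surreal number with sign expansion ++ is 2.

2


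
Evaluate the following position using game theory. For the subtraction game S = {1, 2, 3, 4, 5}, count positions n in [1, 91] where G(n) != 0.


Subtraction set S = {1, 2, 3, 4, 5}, so G(n) = n mod 6.
G(n) = 0 when n is a multiple of 6.
Multiples of 6 in [1, 91]: 15
N-positions (nonzero Grundy) = 91 - 15 = 76

76


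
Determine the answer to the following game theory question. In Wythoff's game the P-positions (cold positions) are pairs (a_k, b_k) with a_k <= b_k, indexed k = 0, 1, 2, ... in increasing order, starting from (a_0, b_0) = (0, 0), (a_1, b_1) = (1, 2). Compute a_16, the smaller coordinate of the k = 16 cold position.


By Wythoff's theorem, a_k = floor(k * phi) and b_k = floor(k * phi^2) = a_k + k, where phi = (1 + sqrt(5))/2 is the golden ratio.
phi = (1 + sqrt(5))/2 = 1.618034
k = 16
k * phi = 16 * 1.618034 = 25.888544
a_16 = floor(k * phi) = 25

25


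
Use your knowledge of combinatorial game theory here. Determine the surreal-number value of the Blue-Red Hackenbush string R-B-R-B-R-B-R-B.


Edges (from ground): R-B-R-B-R-B-R-B
By Berlekamp's sign-expansion rule, a Blue-Red Hackenbush stalk has the value of the surreal number whose sign sequence is the edge sequence with B -> + and R -> -.
Sign sequence: -+-+-+-+
Trace the sign expansion in the surreal number tree, starting from 0:
Edge 1: R (sign -) -> bounds (-inf, 0), value = -1
Edge 2: B (sign +) -> bounds (-1, 0), value = -1/2
Edge 3: R (sign -) -> bounds (-1, -1/2), value = -3/4
Edge 4: B (sign +) -> bounds (-3/4, -1/2), value = -5/8
Edge 5: R (sign -) -> bounds (-3/4, -5/8), value = -11/16
Edge 6: B (sign +) -> bounds (-11/16, -5/8), value = -21/32
Edge 7: R (sign -) -> bounds (-11/16, -21/32), value = -43/64
Edge 8: B (sign +) -> bounds (-43/64, -21/32), value = -85/128
Game value = -85/128

-85/128


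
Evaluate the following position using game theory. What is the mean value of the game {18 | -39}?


Game = {18 | -39}, a switch {a | b} with numbers a > b.
Its thermograph has left wall a - t and right wall b + t, which meet at t = (a - b)/2, where both equal (a + b)/2. So the mast (mean value) is at (a + b)/2.
Mean = (18 + (-39))/2 = -21/2 = -21/2

-21/2


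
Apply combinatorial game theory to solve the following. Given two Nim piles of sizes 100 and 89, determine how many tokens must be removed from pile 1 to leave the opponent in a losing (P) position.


Piles: 100 and 89
Current XOR: 100 XOR 89 = 61 (non-zero, so this is an N-position).
To make the XOR zero, we need to find a move that balances the piles.
For pile 1 (size 100): target = 100 XOR 61 = 89
We reduce pile 1 from 100 to 89.
Tokens removed: 100 - 89 = 11
Verification: 89 XOR 89 = 0

11


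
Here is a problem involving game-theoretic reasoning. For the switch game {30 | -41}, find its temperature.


The game is {30 | -41}, a switch {a | b} with numbers a > b.
Cooling {a | b} by t gives {a - t | b + t}, which stops being hot when a - t = b + t, i.e. at t = (a - b)/2. So the temperature of a switch is (a - b)/2.
Temperature = (Left option - Right option) / 2
= (30 - (-41)) / 2
= 71 / 2
= 71/2

71/2


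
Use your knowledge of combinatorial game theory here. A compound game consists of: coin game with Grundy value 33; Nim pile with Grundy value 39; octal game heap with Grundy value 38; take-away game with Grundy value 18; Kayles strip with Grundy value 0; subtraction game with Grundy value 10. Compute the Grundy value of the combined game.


By the Sprague-Grundy theorem, the Grundy value of a sum of games is the XOR of individual Grundy values.
coin game: Grundy value = 33. Running XOR: 0 XOR 33 = 33
Nim pile: Grundy value = 39. Running XOR: 33 XOR 39 = 6
octal game heap: Grundy value = 38. Running XOR: 6 XOR 38 = 32
take-away game: Grundy value = 18. Running XOR: 32 XOR 18 = 50
Kayles strip: Grundy value = 0. Running XOR: 50 XOR 0 = 50
subtraction game: Grundy value = 10. Running XOR: 50 XOR 10 = 56
The combined Grundy value is 56.

56


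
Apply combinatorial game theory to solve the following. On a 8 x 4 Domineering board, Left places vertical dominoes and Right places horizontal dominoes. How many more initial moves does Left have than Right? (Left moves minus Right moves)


Board is 8 x 4 (rows x cols).
Left (vertical) placements: (rows-1) * cols = 7 * 4 = 28
Right (horizontal) placements: rows * (cols-1) = 8 * 3 = 24
Advantage = Left - Right = 28 - 24 = 4

4


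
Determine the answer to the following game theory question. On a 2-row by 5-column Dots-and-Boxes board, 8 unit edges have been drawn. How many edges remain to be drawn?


Grid: 2 x 5 boxes, i.e. 3 rows and 6 columns of dots.
Horizontal edges: (rows + 1) * cols = 3 * 5 = 15
Vertical edges: rows * (cols + 1) = 2 * 6 = 12
Total edges: 15 + 12 = 27
Edges drawn: 8
Remaining: 27 - 8 = 19

19


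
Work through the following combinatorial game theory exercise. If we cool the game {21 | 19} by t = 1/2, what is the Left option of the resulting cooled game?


Original game: {21 | 19} (a switch {a | b} with a > b).
Cooling by t (for t below the temperature (a - b)/2 = 1) taxes each move by t: {a | b} cooled by t is {a - t | b + t}.
Cooling amount: t = 1/2
Cooled Left option: 21 - 1/2 = 41/2
Cooled Right option: 19 + 1/2 = 39/2
Cooled game: {41/2 | 39/2}
Left option = 41/2

41/2


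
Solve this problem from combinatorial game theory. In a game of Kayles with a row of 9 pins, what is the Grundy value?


Kayles: a move removes 1 or 2 adjacent pins from a contiguous row.
Removing pins from a row of k leaves two independent rows (a, b) with a + b = k - 1 (one pin) or a + b = k - 2 (two pins); an end removal gives a = 0.
By Sprague-Grundy, G(k) = mex{ G(a) XOR G(b) } over all these splits. G(0) = 0.
G(1): splits (0,0):0^0=0 -> mex({0}) = 1
G(2): splits (0,1):0^1=1 (0,0):0^0=0 -> mex({0, 1}) = 2
G(3): splits (0,2):0^2=2 (1,1):1^1=0 (0,1):0^1=1 -> mex({0, 1, 2}) = 3
G(4): splits (0,3):0^3=3 (1,2):1^2=3 (0,2):0^2=2 (1,1):1^1=0 -> mex({0, 2, 3}) = 1
G(5): splits (0,4):0^1=1 (1,3):1^3=2 (2,2):2^2=0 (0,3):0^3=3 (1,2):1^2=3 -> mex({0, 1, 2, 3}) = 4
G(6) = mex({0, 1, 2, 4}) = 3
G(7) = mex({0, 1, 3, 4, 5}) = 2
G(8) = mex({0, 2, 3, 5, 6}) = 1
G(9) = mex({0, 1, 2, 3, 6, 7}) = 4
Therefore G(9) = 4.

4


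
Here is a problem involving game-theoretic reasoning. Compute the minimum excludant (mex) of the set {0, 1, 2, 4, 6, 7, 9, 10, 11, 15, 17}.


Set = {0, 1, 2, 4, 6, 7, 9, 10, 11, 15, 17}
0 is in the set.
1 is in the set.
2 is in the set.
3 is NOT in the set. This is the mex.
mex = 3

3


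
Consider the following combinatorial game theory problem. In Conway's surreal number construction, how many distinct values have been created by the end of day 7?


Day 0: {|} = 0 is born. Count = 1.
Day n: the number of surreal numbers born by day n is 2^(n+1) - 1.
By day 0: 2^1 - 1 = 1
By day 1: 2^2 - 1 = 3
By day 2: 2^3 - 1 = 7
By day 3: 2^4 - 1 = 15
By day 4: 2^5 - 1 = 31
By day 5: 2^6 - 1 = 63
By day 6: 2^7 - 1 = 127
By day 7: 2^8 - 1 = 255
By day 7: 255 surreal numbers.

255


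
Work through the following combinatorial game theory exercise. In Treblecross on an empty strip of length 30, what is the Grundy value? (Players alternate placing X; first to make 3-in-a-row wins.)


Treblecross: place X on empty cells; 3-in-a-row wins.
Playing within two cells of an existing X lets the opponent win at once, so sensible play treats the cells i-2..i+2 around each X as dead. The player left with no safe cell loses, so this is a normal-play take-away game on strips of safe cells.
Placing X at cell i (0-indexed) of a strip of k safe cells leaves independent strips of sizes max(0, i-2) and max(0, k-i-3). Hence G(k) = mex{ G(max(0,i-2)) XOR G(max(0,k-i-3)) : 0 <= i < k }, with G(0) = 0.
G(1): splits (0,0):0^0=0 -> mex({0}) = 1
G(2): splits (0,0):0^0=0 -> mex({0}) = 1
G(3): splits (0,0):0^0=0 -> mex({0}) = 1
G(4): splits (0,1):0^1=1 (0,0):0^0=0 -> mex({0, 1}) = 2
G(5): splits (0,2):0^1=1 (0,1):0^1=1 (0,0):0^0=0 -> mex({0, 1}) = 2
G(6) = mex({1}) = 0
G(7) = mex({0, 1, 2}) = 3
G(8) = mex({0, 1, 2}) = 3
G(9) = mex({0, 2}) = 1
G(10) = mex({0, 2, 3}) = 1
G(11) = mex({0, 3}) = 1
G(12) = mex({1, 3}) = 0
G(13) = mex({0, 1, 2, 3}) = 4
G(14) = mex({0, 1, 2}) = 3
G(15) = mex({0, 1, 2}) = 3
G(16) = mex({0, 1, 2, 4}) = 3
G(17) = mex({0, 1, 3, 4}) = 2
G(18) = mex({0, 1, 3, 4}) = 2
G(19) = mex({0, 1, 3, 5}) = 2
G(20) = mex({0, 1, 2, 3, 5}) = 4
G(21) = mex({0, 1, 2, 3, 5}) = 4
G(22) = mex({1, 2, 6}) = 0
G(23) = mex({0, 1, 2, 3, 4, 6}) = 5
G(24) = mex({0, 1, 2, 3, 4}) = 5
G(25) = mex({0, 1, 3, 4, 7}) = 2
G(26) = mex({0, 1, 3, 4, 5, 7}) = 2
G(27) = mex({0, 1, 3, 5}) = 2
G(28) = mex({0, 1, 2, 5}) = 3
G(29) = mex({0, 1, 2, 4, 5, 6}) = 3
G(30) = mex({1, 2, 4, 6}) = 0
Therefore G(30) = 0.

0


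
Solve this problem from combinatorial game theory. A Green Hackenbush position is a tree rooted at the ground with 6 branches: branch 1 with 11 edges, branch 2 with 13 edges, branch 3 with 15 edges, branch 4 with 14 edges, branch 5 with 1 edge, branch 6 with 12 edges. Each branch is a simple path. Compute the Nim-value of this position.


The tree has 6 branches from the ground vertex.
In Green Hackenbush, the Nim-value of a simple path of length k is k.
Branch 1: length 11, Nim-value = 11
Branch 2: length 13, Nim-value = 13
Branch 3: length 15, Nim-value = 15
Branch 4: length 14, Nim-value = 14
Branch 5: length 1, Nim-value = 1
Branch 6: length 12, Nim-value = 12
Total Nim-value = XOR of all branch values:
0 XOR 11 = 11
11 XOR 13 = 6
6 XOR 15 = 9
9 XOR 14 = 7
7 XOR 1 = 6
6 XOR 12 = 10
Nim-value of the tree = 10

10


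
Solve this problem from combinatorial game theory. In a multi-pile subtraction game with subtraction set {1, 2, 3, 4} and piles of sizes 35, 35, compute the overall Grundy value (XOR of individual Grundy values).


Subtraction set: {1, 2, 3, 4}
For this subtraction set, G(n) = n mod 5 (period = max + 1 = 5).
Pile 1 (size 35): G(35) = 35 mod 5 = 0
Pile 2 (size 35): G(35) = 35 mod 5 = 0
Total Grundy value = XOR of all: 0 XOR 0 = 0

0


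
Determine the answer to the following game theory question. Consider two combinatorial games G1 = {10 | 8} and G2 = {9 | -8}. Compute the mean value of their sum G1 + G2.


G1 = {10 | 8}, G2 = {9 | -8}
Each is a switch {a | b} with numbers a > b; its mean value is (a + b)/2, and mean value is additive over game sums: m(G1 + G2) = m(G1) + m(G2).
Mean of G1 = (10 + (8))/2 = 18/2 = 9
Mean of G2 = (9 + (-8))/2 = 1/2 = 1/2
Mean of G1 + G2 = 9 + 1/2 = 19/2

19/2


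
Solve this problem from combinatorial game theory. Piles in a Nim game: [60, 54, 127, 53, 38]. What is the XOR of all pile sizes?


We need the XOR (exclusive or) of all pile sizes.
After XOR-ing pile 1 (size 60): 0 XOR 60 = 60
After XOR-ing pile 2 (size 54): 60 XOR 54 = 10
After XOR-ing pile 3 (size 127): 10 XOR 127 = 117
After XOR-ing pile 4 (size 53): 117 XOR 53 = 64
After XOR-ing pile 5 (size 38): 64 XOR 38 = 102
The Nim-value of this position is 102.

102


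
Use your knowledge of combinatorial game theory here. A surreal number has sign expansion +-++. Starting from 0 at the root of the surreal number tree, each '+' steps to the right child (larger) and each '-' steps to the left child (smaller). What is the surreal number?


Sign expansion: +-++
Rule: track bounds (lo, hi), initially (-inf, +inf). On '+', the current value becomes lo and we move to the simplest number in (value, hi): value + 1 if hi = +inf, otherwise the midpoint (value + hi)/2. On '-', the current value becomes hi and we move to value - 1 if lo = -inf, otherwise the midpoint (lo + value)/2.
Start at 0.
Step 1: sign = +, move right. Bounds: (0, +inf). Value = 1
Step 2: sign = -, move left. Bounds: (0, 1). Value = 1/2
Step 3: sign = +, move right. Bounds: (1/2, 1). Value = 3/4
Step 4: sign = +, move right. Bounds: (3/4, 1). Value = 7/8
The surreal number with sign expansion +-++ is 7/8.

7/8


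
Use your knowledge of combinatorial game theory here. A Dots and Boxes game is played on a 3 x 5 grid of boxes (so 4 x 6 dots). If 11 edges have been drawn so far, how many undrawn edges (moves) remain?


Grid: 3 x 5 boxes, i.e. 4 rows and 6 columns of dots.
Horizontal edges: (rows + 1) * cols = 4 * 5 = 20
Vertical edges: rows * (cols + 1) = 3 * 6 = 18
Total edges: 20 + 18 = 38
Edges drawn: 11
Remaining: 38 - 11 = 27

27


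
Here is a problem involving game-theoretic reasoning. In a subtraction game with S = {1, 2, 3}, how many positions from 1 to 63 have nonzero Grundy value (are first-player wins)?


Subtraction set S = {1, 2, 3}, so G(n) = n mod 4.
G(n) = 0 when n is a multiple of 4.
Multiples of 4 in [1, 63]: 15
N-positions (nonzero Grundy) = 63 - 15 = 48

48


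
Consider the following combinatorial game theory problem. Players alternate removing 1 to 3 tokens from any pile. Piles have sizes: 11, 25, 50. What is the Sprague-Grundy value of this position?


Subtraction set: {1, 2, 3}
For this subtraction set, G(n) = n mod 4 (period = max + 1 = 4).
Pile 1 (size 11): G(11) = 11 mod 4 = 3
Pile 2 (size 25): G(25) = 25 mod 4 = 1
Pile 3 (size 50): G(50) = 50 mod 4 = 2
Total Grundy value = XOR of all: 3 XOR 1 XOR 2 = 0

0


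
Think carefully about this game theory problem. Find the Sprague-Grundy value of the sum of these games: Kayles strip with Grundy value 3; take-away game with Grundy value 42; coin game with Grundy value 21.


By the Sprague-Grundy theorem, the Grundy value of a sum of games is the XOR of individual Grundy values.
Kayles strip: Grundy value = 3. Running XOR: 0 XOR 3 = 3
take-away game: Grundy value = 42. Running XOR: 3 XOR 42 = 41
coin game: Grundy value = 21. Running XOR: 41 XOR 21 = 60
The combined Grundy value is 60.

60


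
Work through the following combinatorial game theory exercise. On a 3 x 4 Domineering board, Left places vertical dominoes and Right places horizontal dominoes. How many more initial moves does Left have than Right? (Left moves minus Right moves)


Board is 3 x 4 (rows x cols).
Left (vertical) placements: (rows-1) * cols = 2 * 4 = 8
Right (horizontal) placements: rows * (cols-1) = 3 * 3 = 9
Advantage = Left - Right = 8 - 9 = -1

-1


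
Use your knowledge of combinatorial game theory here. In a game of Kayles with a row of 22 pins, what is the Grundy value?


Kayles: a move removes 1 or 2 adjacent pins from a contiguous row.
Removing pins from a row of k leaves two independent rows (a, b) with a + b = k - 1 (one pin) or a + b = k - 2 (two pins); an end removal gives a = 0.
By Sprague-Grundy, G(k) = mex{ G(a) XOR G(b) } over all these splits. G(0) = 0.
G(1): splits (0,0):0^0=0 -> mex({0}) = 1
G(2): splits (0,1):0^1=1 (0,0):0^0=0 -> mex({0, 1}) = 2
G(3): splits (0,2):0^2=2 (1,1):1^1=0 (0,1):0^1=1 -> mex({0, 1, 2}) = 3
G(4): splits (0,3):0^3=3 (1,2):1^2=3 (0,2):0^2=2 (1,1):1^1=0 -> mex({0, 2, 3}) = 1
G(5): splits (0,4):0^1=1 (1,3):1^3=2 (2,2):2^2=0 (0,3):0^3=3 (1,2):1^2=3 -> mex({0, 1, 2, 3}) = 4
G(6) = mex({0, 1, 2, 4}) = 3
G(7) = mex({0, 1, 3, 4, 5}) = 2
G(8) = mex({0, 2, 3, 5, 6}) = 1
G(9) = mex({0, 1, 2, 3, 6, 7}) = 4
G(10) = mex({0, 1, 3, 4, 5, 7}) = 2
G(11) = mex({0, 1, 2, 3, 4, 5}) = 6
G(12) = mex({0, 1, 2, 3, 5, 6, 7}) = 4
G(13) = mex({0, 2, 3, 4, 6, 7}) = 1
G(14) = mex({0, 1, 4, 5, 6, 7}) = 2
G(15) = mex({0, 1, 2, 3, 4, 5, 6}) = 7
G(16) = mex({0, 2, 3, 5, 6, 7}) = 1
G(17) = mex({0, 1, 2, 3, 5, 6, 7}) = 4
G(18) = mex({0, 1, 2, 4, 5, 6}) = 3
G(19) = mex({0, 1, 3, 4, 5, 7}) = 2
G(20) = mex({0, 2, 3, 4, 5, 6, 7}) = 1
G(21) = mex({0, 1, 2, 3, 5, 6, 7}) = 4
G(22) = mex({0, 1, 2, 3, 4, 5, 7}) = 6
Therefore G(22) = 6.

6


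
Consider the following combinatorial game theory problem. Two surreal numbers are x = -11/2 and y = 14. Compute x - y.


x = -11/2, y = 14
Converting to common denominator: 2
x = -11/2, y = 28/2
x - y = -11/2 - 14 = -39/2

-39/2


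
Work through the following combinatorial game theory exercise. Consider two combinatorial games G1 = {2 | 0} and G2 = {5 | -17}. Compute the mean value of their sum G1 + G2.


G1 = {2 | 0}, G2 = {5 | -17}
Each is a switch {a | b} with numbers a > b; its mean value is (a + b)/2, and mean value is additive over game sums: m(G1 + G2) = m(G1) + m(G2).
Mean of G1 = (2 + (0))/2 = 2/2 = 1
Mean of G2 = (5 + (-17))/2 = -12/2 = -6
Mean of G1 + G2 = 1 + -6 = -5

-5


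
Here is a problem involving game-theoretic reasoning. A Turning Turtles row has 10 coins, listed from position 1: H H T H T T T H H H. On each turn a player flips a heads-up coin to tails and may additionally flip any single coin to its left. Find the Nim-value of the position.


Coins: H H T H T T T H H H
Key fact: a single head at position k behaves exactly like a Nim heap of size k (turning it to T and optionally flipping a coin at j < k corresponds to moving the heap from k to j, or to 0), and heads combine as a disjunctive sum (two heads at the same place would cancel, matching j XOR j = 0). So the Nim-value is the XOR of the 1-indexed positions of the heads.
Face-up positions (1-indexed): [1, 2, 4, 8, 9, 10]
XOR 0 with 1: 0 XOR 1 = 1
XOR 1 with 2: 1 XOR 2 = 3
XOR 3 with 4: 3 XOR 4 = 7
XOR 7 with 8: 7 XOR 8 = 15
XOR 15 with 9: 15 XOR 9 = 6
XOR 6 with 10: 6 XOR 10 = 12
Nim-value = 12

12


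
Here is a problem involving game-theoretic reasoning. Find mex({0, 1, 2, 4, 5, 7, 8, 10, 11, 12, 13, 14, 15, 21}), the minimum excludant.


Set = {0, 1, 2, 4, 5, 7, 8, 10, 11, 12, 13, 14, 15, 21}
0 is in the set.
1 is in the set.
2 is in the set.
3 is NOT in the set. This is the mex.
mex = 3

3


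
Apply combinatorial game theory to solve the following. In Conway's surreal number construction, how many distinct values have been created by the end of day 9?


Day 0: {|} = 0 is born. Count = 1.
Day n: the number of surreal numbers born by day n is 2^(n+1) - 1.
By day 0: 2^1 - 1 = 1
By day 1: 2^2 - 1 = 3
By day 2: 2^3 - 1 = 7
By day 3: 2^4 - 1 = 15
By day 4: 2^5 - 1 = 31
By day 5: 2^6 - 1 = 63
By day 6: 2^7 - 1 = 127
By day 7: 2^8 - 1 = 255
By day 8: 2^9 - 1 = 511
By day 9: 2^10 - 1 = 1023
By day 9: 1023 surreal numbers.

1023


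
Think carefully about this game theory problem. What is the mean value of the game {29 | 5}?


Game = {29 | 5}, a switch {a | b} with numbers a > b.
Its thermograph has left wall a - t and right wall b + t, which meet at t = (a - b)/2, where both equal (a + b)/2. So the mast (mean value) is at (a + b)/2.
Mean = (29 + (5))/2 = 34/2 = 17

17


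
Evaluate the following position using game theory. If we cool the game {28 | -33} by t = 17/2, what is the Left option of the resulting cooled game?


Original game: {28 | -33} (a switch {a | b} with a > b).
Cooling by t (for t below the temperature (a - b)/2 = 61/2) taxes each move by t: {a | b} cooled by t is {a - t | b + t}.
Cooling amount: t = 17/2
Cooled Left option: 28 - 17/2 = 39/2
Cooled Right option: -33 + 17/2 = -49/2
Cooled game: {39/2 | -49/2}
Left option = 39/2

39/2


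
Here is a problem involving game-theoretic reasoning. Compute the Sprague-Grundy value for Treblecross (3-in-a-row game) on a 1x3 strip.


Treblecross: place X on empty cells; 3-in-a-row wins.
Playing within two cells of an existing X lets the opponent win at once, so sensible play treats the cells i-2..i+2 around each X as dead. The player left with no safe cell loses, so this is a normal-play take-away game on strips of safe cells.
Placing X at cell i (0-indexed) of a strip of k safe cells leaves independent strips of sizes max(0, i-2) and max(0, k-i-3). Hence G(k) = mex{ G(max(0,i-2)) XOR G(max(0,k-i-3)) : 0 <= i < k }, with G(0) = 0.
G(1): splits (0,0):0^0=0 -> mex({0}) = 1
G(2): splits (0,0):0^0=0 -> mex({0}) = 1
G(3): splits (0,0):0^0=0 -> mex({0}) = 1
Therefore G(3) = 1.

1


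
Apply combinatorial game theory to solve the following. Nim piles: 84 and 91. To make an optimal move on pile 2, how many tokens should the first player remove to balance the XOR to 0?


Piles: 84 and 91
Current XOR: 84 XOR 91 = 15 (non-zero, so this is an N-position).
To make the XOR zero, we need to find a move that balances the piles.
For pile 2 (size 91): target = 91 XOR 15 = 84
We reduce pile 2 from 91 to 84.
Tokens removed: 91 - 84 = 7
Verification: 84 XOR 84 = 0

7


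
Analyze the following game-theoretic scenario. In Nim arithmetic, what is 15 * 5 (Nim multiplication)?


Nim multiplication is bilinear over XOR: (u XOR v) * w = (u*w) XOR (v*w).
So we split each operand into its bit components and XOR the pairwise Nim products.
15 = 1 + 2 + 4 + 8 (as XOR of powers of 2).
5 = 1 + 4 (as XOR of powers of 2).
Using the standard Nim-product table on single bits:
  2*2 = 3,   2*4 = 8,   2*8 = 12,
  4*4 = 6,   4*8 = 11,  8*8 = 13,
and  1*x = x (identity), k*l = l*k (commutative).
Pairwise Nim products:
  1 * 1 = 1
  1 * 4 = 4
  2 * 1 = 2
  2 * 4 = 8
  4 * 1 = 4
  4 * 4 = 6
  8 * 1 = 8
  8 * 4 = 11
XOR them: 1 XOR 4 XOR 2 XOR 8 XOR 4 XOR 6 XOR 8 XOR 11 = 14.
Result: 15 * 5 = 14 (in Nim).

14


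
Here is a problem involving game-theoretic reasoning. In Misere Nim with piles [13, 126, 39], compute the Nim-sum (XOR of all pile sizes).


We need the XOR (exclusive or) of all pile sizes.
After XOR-ing pile 1 (size 13): 0 XOR 13 = 13
After XOR-ing pile 2 (size 126): 13 XOR 126 = 115
After XOR-ing pile 3 (size 39): 115 XOR 39 = 84
The Nim-value of this position is 84.

84
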